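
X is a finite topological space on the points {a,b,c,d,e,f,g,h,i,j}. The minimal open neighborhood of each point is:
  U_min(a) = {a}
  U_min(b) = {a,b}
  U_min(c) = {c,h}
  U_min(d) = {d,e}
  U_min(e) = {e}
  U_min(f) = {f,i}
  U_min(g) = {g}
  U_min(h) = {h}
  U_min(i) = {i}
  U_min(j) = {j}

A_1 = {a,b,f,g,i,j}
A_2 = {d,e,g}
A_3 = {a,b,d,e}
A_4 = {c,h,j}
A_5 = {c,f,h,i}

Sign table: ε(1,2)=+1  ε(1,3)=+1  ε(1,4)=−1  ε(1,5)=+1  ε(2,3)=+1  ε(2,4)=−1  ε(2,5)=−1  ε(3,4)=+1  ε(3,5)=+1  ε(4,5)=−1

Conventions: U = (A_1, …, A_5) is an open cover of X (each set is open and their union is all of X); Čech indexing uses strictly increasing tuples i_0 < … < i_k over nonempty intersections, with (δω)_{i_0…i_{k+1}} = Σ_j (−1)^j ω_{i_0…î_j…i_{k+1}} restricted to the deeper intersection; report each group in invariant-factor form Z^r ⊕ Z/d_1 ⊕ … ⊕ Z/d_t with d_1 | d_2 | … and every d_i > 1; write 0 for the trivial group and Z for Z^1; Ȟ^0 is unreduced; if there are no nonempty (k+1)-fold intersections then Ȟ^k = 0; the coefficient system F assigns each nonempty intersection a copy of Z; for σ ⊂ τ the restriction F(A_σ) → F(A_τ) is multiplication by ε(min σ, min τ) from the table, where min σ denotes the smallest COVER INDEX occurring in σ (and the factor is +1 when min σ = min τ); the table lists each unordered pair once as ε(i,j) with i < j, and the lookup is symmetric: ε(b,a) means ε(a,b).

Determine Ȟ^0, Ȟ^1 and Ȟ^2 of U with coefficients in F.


Ȟ^0(U;F) ≅ Z; Ȟ^1(U;F) ≅ Z^2; Ȟ^2(U;F) ≅ 0

nerve simplices:
  A12={g} A13={a,b} A14={j} A15={f,i} A23={d,e} A45={c,h}
C dims 5,6; δ0: rk 4, SNF 1^4
degree 0: 5−4−0 = 1 → Ȟ^0 ≅ Z
degree 1: 6−0−4 = 2 → Ȟ^1 ≅ Z^2
degree 2: 0−0−0 = 0 → Ȟ^2 ≅ 0


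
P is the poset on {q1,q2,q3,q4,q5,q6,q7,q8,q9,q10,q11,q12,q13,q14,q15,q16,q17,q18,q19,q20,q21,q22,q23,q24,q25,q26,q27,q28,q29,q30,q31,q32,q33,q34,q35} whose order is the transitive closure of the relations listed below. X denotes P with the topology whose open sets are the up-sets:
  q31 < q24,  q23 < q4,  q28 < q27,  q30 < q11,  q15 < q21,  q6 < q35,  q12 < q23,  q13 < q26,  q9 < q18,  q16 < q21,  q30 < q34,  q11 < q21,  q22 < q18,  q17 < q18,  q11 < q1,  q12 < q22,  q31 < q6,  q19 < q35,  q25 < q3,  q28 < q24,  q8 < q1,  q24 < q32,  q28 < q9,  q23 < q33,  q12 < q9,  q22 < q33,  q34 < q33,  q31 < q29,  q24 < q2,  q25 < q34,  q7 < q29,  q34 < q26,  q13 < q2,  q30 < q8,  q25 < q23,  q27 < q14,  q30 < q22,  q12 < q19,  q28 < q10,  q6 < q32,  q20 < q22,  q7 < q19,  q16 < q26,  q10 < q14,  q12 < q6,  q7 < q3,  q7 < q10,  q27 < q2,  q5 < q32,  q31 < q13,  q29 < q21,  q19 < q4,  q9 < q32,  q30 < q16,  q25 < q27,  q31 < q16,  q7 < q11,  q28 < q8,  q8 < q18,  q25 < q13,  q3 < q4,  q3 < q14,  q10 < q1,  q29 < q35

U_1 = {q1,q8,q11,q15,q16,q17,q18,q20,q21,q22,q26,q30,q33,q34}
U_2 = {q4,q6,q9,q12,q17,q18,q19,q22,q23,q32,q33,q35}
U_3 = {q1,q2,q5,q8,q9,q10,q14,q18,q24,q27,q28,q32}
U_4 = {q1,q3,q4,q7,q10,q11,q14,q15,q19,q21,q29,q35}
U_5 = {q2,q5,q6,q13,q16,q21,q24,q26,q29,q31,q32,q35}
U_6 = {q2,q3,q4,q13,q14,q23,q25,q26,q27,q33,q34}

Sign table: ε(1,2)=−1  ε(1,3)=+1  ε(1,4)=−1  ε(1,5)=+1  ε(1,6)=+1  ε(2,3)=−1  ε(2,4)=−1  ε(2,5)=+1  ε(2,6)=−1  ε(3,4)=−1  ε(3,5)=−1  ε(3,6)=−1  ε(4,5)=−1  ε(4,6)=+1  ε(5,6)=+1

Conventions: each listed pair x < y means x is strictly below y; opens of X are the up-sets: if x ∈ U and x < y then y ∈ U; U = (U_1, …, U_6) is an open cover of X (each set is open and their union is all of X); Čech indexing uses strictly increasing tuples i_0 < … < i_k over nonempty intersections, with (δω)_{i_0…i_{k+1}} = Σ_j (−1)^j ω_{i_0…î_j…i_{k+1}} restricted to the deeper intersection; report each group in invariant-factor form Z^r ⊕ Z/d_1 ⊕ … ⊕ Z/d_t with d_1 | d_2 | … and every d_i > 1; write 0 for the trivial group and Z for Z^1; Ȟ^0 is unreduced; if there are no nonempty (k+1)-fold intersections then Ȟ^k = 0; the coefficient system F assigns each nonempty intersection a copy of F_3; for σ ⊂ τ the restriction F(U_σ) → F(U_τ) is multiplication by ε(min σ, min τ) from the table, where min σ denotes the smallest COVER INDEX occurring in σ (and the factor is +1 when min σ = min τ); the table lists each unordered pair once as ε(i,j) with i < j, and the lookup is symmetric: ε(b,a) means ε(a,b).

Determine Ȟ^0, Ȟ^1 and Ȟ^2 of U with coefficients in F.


nonempty overlaps:
  U12={q17,q18,q22,q33} U13={q1,q8,q18} U14={q1,q11,q15,q21} U15={q16,q21,q26} U16={q26,q33,q34} U23={q9,q18,q32} U24={q4,q19,q35} U25={q6,q32,q35} U26={q4,q23,q33} U34={q1,q10,q14} U35={q2,q5,q24,q32} U36={q2,q14,q27} U45={q21,q29,q35} U46={q3,q4,q14} U56={q2,q13,q26}
  U123={q18} U126={q33} U134={q1} U145={q21} U156={q26} U235={q32} U245={q35} U246={q4} U346={q14} U356={q2}
C dims 6,15,10; δ0: rk_F3 6; δ1: rk_F3 9
degree 0: 6−6−0 = 0 → Ȟ^0 ≅ 0
degree 1: 15−9−6 = 0 → Ȟ^1 ≅ 0
degree 2: 10−0−9 = 1 → Ȟ^2 ≅ Z/3

Ȟ^0 ≅ 0,  Ȟ^1 ≅ 0,  Ȟ^2 ≅ Z/3


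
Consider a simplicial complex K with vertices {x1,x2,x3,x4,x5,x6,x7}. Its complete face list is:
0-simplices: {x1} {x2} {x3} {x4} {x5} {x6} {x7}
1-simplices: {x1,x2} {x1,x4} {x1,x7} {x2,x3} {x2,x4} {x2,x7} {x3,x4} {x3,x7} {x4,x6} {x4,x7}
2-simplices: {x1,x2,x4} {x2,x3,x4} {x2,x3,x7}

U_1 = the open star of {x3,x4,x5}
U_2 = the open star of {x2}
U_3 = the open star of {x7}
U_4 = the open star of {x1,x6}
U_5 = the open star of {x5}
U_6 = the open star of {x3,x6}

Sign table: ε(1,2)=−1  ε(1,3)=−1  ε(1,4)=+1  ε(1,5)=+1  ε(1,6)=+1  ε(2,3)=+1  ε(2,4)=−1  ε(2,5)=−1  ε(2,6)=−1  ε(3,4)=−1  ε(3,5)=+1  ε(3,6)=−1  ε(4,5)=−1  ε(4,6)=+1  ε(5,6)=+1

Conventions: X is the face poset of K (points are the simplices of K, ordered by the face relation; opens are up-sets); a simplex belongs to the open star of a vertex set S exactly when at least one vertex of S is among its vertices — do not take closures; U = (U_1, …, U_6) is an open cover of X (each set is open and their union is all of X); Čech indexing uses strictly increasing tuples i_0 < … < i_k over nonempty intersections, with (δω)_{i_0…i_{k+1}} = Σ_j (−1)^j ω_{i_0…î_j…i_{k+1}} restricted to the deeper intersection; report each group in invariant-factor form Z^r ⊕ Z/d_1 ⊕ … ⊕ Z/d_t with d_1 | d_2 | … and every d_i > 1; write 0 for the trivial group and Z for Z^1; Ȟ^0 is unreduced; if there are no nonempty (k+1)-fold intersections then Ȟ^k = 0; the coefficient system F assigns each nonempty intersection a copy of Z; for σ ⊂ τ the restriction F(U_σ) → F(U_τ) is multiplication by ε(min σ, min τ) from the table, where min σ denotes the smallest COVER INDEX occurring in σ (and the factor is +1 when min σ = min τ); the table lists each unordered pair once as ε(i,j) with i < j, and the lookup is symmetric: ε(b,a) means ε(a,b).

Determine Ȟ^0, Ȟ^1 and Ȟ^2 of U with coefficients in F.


Ȟ^0(U;F) ≅ Z, Ȟ^1(U;F) ≅ Z, Ȟ^2(U;F) ≅ 0

nerve of the cover:
  U1={{x3},{x4},{x5},{x1,x4},{x2,x3},{x2,x4},{x3,x4},{x3,x7},{x4,x6},{x4,x7},{x1,x2,x4},{x2,x3,x4},{x2,x3,x7}} U2={{x2},{x1,x2},{x2,x3},{x2,x4},{x2,x7},{x1,x2,x4},{x2,x3,x4},{x2,x3,x7}} U3={{x7},{x1,x7},{x2,x7},{x3,x7},{x4,x7},{x2,x3,x7}} U4={{x1},{x6},{x1,x2},{x1,x4},{x1,x7},{x4,x6},{x1,x2,x4}} U5={{x5}} U6={{x3},{x6},{x2,x3},{x3,x4},{x3,x7},{x4,x6},{x2,x3,x4},{x2,x3,x7}}
  U12={{x2,x3},{x2,x4},{x1,x2,x4},{x2,x3,x4},{x2,x3,x7}} U13={{x3,x7},{x4,x7},{x2,x3,x7}} U14={{x1,x4},{x4,x6},{x1,x2,x4}} U15={{x5}} U16={{x3},{x2,x3},{x3,x4},{x3,x7},{x4,x6},{x2,x3,x4},{x2,x3,x7}} U23={{x2,x7},{x2,x3,x7}} U24={{x1,x2},{x1,x2,x4}} U26={{x2,x3},{x2,x3,x4},{x2,x3,x7}} U34={{x1,x7}} U36={{x3,x7},{x2,x3,x7}} U46={{x6},{x4,x6}}
  U123={{x2,x3,x7}} U124={{x1,x2,x4}} U126={{x2,x3},{x2,x3,x4},{x2,x3,x7}} U136={{x3,x7},{x2,x3,x7}} U146={{x4,x6}} U236={{x2,x3,x7}}
  U1236={{x2,x3,x7}}
C dims 6,11,6,1; δ0: rk 5, SNF 1^5; δ1: rk 5, SNF 1^5; δ2: rk 1, SNF 1^1
Ȟ^0 = (6 − 5) − 0 = 1, so Ȟ^0 ≅ Z
Ȟ^1 = (11 − 5) − 5 = 1, so Ȟ^1 ≅ Z
Ȟ^2 = (6 − 1) − 5 = 0, so Ȟ^2 ≅ 0


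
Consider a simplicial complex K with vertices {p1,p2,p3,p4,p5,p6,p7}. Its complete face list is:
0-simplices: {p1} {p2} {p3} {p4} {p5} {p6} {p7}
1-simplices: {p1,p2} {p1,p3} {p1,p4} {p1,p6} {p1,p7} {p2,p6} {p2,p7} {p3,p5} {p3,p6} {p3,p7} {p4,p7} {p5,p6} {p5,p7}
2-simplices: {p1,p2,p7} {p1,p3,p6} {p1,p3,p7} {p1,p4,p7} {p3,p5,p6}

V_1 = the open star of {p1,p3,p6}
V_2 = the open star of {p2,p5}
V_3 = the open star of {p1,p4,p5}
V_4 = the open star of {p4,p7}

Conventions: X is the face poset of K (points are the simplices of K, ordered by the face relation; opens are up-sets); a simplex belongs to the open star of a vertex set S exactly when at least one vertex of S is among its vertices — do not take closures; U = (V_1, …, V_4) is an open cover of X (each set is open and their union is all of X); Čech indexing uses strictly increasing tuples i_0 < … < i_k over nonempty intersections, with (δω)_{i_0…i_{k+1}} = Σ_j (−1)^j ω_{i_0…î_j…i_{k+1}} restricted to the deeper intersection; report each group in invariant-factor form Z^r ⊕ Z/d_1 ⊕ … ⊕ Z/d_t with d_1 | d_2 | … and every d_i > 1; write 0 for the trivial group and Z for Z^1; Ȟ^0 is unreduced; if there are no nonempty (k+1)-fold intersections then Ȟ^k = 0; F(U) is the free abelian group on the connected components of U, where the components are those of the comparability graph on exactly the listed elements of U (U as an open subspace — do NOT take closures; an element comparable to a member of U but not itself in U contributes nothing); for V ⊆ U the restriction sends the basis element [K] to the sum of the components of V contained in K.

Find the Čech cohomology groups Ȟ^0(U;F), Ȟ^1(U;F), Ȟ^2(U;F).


Ȟ^0 ≅ Z; Ȟ^1 ≅ Z^2; Ȟ^2 ≅ 0

cover nerve:
  V1={{p1},{p3},{p6},{p1,p2},{p1,p3},{p1,p4},{p1,p6},{p1,p7},{p2,p6},{p3,p5},{p3,p6},{p3,p7},{p5,p6},{p1,p2,p7},{p1,p3,p6},{p1,p3,p7},{p1,p4,p7},{p3,p5,p6}} V2={{p2},{p5},{p1,p2},{p2,p6},{p2,p7},{p3,p5},{p5,p6},{p5,p7},{p1,p2,p7},{p3,p5,p6}} V3={{p1},{p4},{p5},{p1,p2},{p1,p3},{p1,p4},{p1,p6},{p1,p7},{p3,p5},{p4,p7},{p5,p6},{p5,p7},{p1,p2,p7},{p1,p3,p6},{p1,p3,p7},{p1,p4,p7},{p3,p5,p6}} V4={{p4},{p7},{p1,p4},{p1,p7},{p2,p7},{p3,p7},{p4,p7},{p5,p7},{p1,p2,p7},{p1,p3,p7},{p1,p4,p7}}
  V12={{p1,p2},{p2,p6},{p3,p5},{p5,p6},{p1,p2,p7},{p3,p5,p6}} V13={{p1},{p1,p2},{p1,p3},{p1,p4},{p1,p6},{p1,p7},{p3,p5},{p5,p6},{p1,p2,p7},{p1,p3,p6},{p1,p3,p7},{p1,p4,p7},{p3,p5,p6}} V14={{p1,p4},{p1,p7},{p3,p7},{p1,p2,p7},{p1,p3,p7},{p1,p4,p7}} V23={{p5},{p1,p2},{p3,p5},{p5,p6},{p5,p7},{p1,p2,p7},{p3,p5,p6}} V24={{p2,p7},{p5,p7},{p1,p2,p7}} V34={{p4},{p1,p4},{p1,p7},{p4,p7},{p5,p7},{p1,p2,p7},{p1,p3,p7},{p1,p4,p7}}
  V123={{p1,p2},{p3,p5},{p5,p6},{p1,p2,p7},{p3,p5,p6}} V124={{p1,p2,p7}} V134={{p1,p4},{p1,p7},{p1,p2,p7},{p1,p3,p7},{p1,p4,p7}} V234={{p5,p7},{p1,p2,p7}}
  V1234={{p1,p2,p7}}
components per intersection:
  V1: {{p1},{p3},{p6},{p1,p2},{p1,p3},{p1,p4},{p1,p6},{p1,p7},{p2,p6},{p3,p5},{p3,p6},{p3,p7},{p5,p6},{p1,p2,p7},{p1,p3,p6},{p1,p3,p7},{p1,p4,p7},{p3,p5,p6}}
  V2: {{p2},{p1,p2},{p2,p6},{p2,p7},{p1,p2,p7}} {{p5},{p3,p5},{p5,p6},{p5,p7},{p3,p5,p6}}
  V3: {{p1},{p4},{p1,p2},{p1,p3},{p1,p4},{p1,p6},{p1,p7},{p4,p7},{p1,p2,p7},{p1,p3,p6},{p1,p3,p7},{p1,p4,p7}} {{p5},{p3,p5},{p5,p6},{p5,p7},{p3,p5,p6}}
  V4: {{p4},{p7},{p1,p4},{p1,p7},{p2,p7},{p3,p7},{p4,p7},{p5,p7},{p1,p2,p7},{p1,p3,p7},{p1,p4,p7}}
  V12: {{p1,p2},{p1,p2,p7}} {{p2,p6}} {{p3,p5},{p5,p6},{p3,p5,p6}}
  V13: {{p1},{p1,p2},{p1,p3},{p1,p4},{p1,p6},{p1,p7},{p1,p2,p7},{p1,p3,p6},{p1,p3,p7},{p1,p4,p7}} {{p3,p5},{p5,p6},{p3,p5,p6}}
  V14: {{p1,p4},{p1,p7},{p3,p7},{p1,p2,p7},{p1,p3,p7},{p1,p4,p7}}
  V23: {{p5},{p3,p5},{p5,p6},{p5,p7},{p3,p5,p6}} {{p1,p2},{p1,p2,p7}}
  V24: {{p2,p7},{p1,p2,p7}} {{p5,p7}}
  V34: {{p4},{p1,p4},{p1,p7},{p4,p7},{p1,p2,p7},{p1,p3,p7},{p1,p4,p7}} {{p5,p7}}
  V123: {{p1,p2},{p1,p2,p7}} {{p3,p5},{p5,p6},{p3,p5,p6}}
  V124: {{p1,p2,p7}}
  V134: {{p1,p4},{p1,p7},{p1,p2,p7},{p1,p3,p7},{p1,p4,p7}}
  V234: {{p5,p7}} {{p1,p2,p7}}
  V1234: {{p1,p2,p7}}
C dims 6,12,6,1; δ0: rk 5, SNF 1^5; δ1: rk 5, SNF 1^5; δ2: rk 1, SNF 1^1
Ȟ^0: (6−5)−0=1 ⇒ Z
Ȟ^1: (12−5)−5=2 ⇒ Z^2
Ȟ^2: (6−1)−5=0 ⇒ 0


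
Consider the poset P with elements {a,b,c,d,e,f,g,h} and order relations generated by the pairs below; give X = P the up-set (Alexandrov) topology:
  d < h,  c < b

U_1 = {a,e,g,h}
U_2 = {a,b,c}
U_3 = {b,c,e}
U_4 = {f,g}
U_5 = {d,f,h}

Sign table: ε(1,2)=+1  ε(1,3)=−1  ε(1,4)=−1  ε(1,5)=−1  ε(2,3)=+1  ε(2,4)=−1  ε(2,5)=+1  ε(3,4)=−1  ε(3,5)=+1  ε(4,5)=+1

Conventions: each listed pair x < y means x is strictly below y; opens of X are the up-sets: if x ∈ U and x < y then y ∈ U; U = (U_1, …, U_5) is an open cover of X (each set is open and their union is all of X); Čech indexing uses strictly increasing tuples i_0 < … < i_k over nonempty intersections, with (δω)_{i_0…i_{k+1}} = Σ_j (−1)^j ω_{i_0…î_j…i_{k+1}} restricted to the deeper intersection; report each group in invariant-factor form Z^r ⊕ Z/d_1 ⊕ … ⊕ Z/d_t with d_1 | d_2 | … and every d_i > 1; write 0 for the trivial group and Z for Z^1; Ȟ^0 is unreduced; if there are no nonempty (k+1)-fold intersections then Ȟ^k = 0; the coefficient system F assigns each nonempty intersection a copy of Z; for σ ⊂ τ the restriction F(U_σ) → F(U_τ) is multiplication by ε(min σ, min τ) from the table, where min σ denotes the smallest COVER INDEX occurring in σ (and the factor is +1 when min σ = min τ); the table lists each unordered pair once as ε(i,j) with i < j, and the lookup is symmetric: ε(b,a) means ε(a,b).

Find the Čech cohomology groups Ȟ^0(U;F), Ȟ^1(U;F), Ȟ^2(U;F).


nonempty overlaps:
  U12={a} U13={e} U14={g} U15={h} U23={b,c} U45={f}
C dims 5,6; δ0: rk 5, SNF 1^4·2
degree 0: 5−5−0 = 0 → Ȟ^0 ≅ 0
degree 1: 6−0−5 = 1 plus torsion [2] → Ȟ^1 ≅ Z ⊕ Z/2
degree 2: 0−0−0 = 0 → Ȟ^2 ≅ 0

Ȟ^0(U;F) ≅ 0,  Ȟ^1(U;F) ≅ Z ⊕ Z/2,  Ȟ^2(U;F) ≅ 0


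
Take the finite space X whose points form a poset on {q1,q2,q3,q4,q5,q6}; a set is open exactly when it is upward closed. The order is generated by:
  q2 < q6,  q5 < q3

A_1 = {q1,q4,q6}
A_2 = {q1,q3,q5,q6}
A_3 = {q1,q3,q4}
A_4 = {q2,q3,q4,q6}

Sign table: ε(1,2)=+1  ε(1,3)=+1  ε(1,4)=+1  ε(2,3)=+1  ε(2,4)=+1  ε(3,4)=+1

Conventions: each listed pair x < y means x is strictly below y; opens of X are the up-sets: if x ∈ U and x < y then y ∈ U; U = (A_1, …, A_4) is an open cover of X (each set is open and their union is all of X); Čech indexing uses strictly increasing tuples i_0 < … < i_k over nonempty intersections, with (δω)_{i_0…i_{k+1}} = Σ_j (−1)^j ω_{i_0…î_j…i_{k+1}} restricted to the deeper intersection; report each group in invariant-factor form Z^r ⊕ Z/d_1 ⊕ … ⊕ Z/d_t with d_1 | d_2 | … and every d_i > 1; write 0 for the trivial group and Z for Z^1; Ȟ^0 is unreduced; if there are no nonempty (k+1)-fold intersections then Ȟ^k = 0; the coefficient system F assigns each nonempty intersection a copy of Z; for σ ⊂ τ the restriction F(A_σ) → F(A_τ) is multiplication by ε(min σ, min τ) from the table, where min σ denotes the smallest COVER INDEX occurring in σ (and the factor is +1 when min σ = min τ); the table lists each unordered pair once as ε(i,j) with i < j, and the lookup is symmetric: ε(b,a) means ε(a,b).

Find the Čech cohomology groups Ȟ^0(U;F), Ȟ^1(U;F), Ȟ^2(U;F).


Ȟ^0 ≅ Z; Ȟ^1 ≅ 0; Ȟ^2 ≅ Z

nerve simplices:
  A12={q1,q6} A13={q1,q4} A14={q4,q6} A23={q1,q3} A24={q3,q6} A34={q3,q4}
  A123={q1} A124={q6} A134={q4} A234={q3}
C dims 4,6,4; δ0: rk 3, SNF 1^3; δ1: rk 3, SNF 1^3
degree 0: 4−3−0 = 1 → Ȟ^0 ≅ Z
degree 1: 6−3−3 = 0 → Ȟ^1 ≅ 0
degree 2: 4−0−3 = 1 → Ȟ^2 ≅ Z


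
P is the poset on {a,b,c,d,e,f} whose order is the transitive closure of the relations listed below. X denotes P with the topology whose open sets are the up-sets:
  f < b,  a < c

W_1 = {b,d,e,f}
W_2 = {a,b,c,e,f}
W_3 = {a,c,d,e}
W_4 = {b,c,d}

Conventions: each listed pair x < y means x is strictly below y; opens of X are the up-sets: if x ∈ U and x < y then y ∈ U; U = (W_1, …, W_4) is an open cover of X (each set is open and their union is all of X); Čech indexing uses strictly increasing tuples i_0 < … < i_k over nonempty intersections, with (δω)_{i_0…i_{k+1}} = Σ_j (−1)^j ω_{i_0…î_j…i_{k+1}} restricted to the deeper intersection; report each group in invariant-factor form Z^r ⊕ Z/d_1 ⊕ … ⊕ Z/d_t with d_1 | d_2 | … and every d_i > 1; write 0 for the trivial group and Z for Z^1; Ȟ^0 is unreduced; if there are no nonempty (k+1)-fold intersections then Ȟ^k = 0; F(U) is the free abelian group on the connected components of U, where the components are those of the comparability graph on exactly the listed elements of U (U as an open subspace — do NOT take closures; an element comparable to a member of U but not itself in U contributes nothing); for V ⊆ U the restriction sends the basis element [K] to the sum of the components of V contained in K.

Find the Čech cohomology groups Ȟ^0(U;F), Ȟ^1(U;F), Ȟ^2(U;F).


Ȟ^0 = Z^4, Ȟ^1 = 0 and Ȟ^2 = 0

nonempty intersections:
  W12={b,e,f} W13={d,e} W14={b,d} W23={a,c,e} W24={b,c} W34={c,d}
  W123={e} W124={b} W134={d} W234={c}
components per intersection:
  W1: {b,f} {d} {e}
  W2: {a,c} {b,f} {e}
  W3: {a,c} {d} {e}
  W4: {b} {c} {d}
  W12: {b,f} {e}
  W13: {d} {e}
  W14: {b} {d}
  W23: {a,c} {e}
  W24: {b} {c}
  W34: {c} {d}
  W123: {e}
  W124: {b}
  W134: {d}
  W234: {c}
C dims 12,12,4; δ0: rk 8, SNF 1^8; δ1: rk 4, SNF 1^4
Ȟ^0: (12−8)−0=4 ⇒ Z^4
Ȟ^1: (12−4)−8=0 ⇒ 0
Ȟ^2: (4−0)−4=0 ⇒ 0


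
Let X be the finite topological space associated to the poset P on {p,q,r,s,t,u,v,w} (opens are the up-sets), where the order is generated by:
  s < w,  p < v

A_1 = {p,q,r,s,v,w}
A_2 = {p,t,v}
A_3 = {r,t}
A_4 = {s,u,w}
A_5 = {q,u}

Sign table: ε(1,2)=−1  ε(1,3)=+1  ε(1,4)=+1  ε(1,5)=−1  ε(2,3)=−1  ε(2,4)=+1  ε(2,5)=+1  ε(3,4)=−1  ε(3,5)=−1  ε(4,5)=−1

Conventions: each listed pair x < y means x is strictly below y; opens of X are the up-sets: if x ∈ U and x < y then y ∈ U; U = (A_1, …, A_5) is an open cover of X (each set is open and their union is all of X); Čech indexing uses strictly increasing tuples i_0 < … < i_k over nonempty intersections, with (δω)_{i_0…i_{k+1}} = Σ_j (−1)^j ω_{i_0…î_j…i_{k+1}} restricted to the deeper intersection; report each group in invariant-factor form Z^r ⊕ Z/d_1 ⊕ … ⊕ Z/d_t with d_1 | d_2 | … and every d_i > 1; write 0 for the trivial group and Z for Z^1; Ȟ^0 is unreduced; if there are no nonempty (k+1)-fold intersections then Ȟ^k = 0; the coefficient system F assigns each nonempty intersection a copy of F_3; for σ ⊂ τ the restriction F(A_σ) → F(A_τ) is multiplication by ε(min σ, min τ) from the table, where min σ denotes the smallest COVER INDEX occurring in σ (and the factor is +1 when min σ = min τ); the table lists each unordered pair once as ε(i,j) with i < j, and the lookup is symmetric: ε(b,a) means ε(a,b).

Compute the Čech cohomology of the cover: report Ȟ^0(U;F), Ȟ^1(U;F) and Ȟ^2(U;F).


nerve simplices:
  A12={p,v} A13={r} A14={s,w} A15={q} A23={t} A45={u}
C dims 5,6; δ0: rk_F3 4
degree 0: 5−4−0 = 1 → Ȟ^0 ≅ Z/3
degree 1: 6−0−4 = 2 → Ȟ^1 ≅ Z/3 ⊕ Z/3
degree 2: 0−0−0 = 0 → Ȟ^2 ≅ 0

Ȟ^0 ≅ Z/3, Ȟ^1 ≅ Z/3 ⊕ Z/3, Ȟ^2 ≅ 0


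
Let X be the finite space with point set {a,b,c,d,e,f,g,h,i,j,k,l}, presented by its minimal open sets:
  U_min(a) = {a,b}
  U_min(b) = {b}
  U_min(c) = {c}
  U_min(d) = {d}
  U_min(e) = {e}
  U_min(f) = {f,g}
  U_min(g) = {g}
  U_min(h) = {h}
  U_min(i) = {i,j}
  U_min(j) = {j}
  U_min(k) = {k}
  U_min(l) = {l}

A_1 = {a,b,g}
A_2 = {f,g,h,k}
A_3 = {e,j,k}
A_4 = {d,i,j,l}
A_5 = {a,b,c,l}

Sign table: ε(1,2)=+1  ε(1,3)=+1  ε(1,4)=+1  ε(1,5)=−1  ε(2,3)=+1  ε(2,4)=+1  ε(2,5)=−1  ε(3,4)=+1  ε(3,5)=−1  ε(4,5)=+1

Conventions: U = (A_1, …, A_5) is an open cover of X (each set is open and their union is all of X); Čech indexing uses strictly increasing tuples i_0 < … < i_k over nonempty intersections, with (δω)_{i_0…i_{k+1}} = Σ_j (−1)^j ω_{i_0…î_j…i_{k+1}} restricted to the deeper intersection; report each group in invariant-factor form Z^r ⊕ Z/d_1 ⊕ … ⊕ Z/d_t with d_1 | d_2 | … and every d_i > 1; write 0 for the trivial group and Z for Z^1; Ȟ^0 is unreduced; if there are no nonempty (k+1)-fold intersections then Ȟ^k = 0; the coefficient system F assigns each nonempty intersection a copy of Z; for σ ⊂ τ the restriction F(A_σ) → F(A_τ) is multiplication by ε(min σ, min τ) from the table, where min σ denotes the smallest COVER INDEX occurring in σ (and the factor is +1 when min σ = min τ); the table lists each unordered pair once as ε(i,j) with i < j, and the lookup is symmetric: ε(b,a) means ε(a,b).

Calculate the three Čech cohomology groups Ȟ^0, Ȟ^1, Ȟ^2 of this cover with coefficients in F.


Ȟ^0 ≅ 0,  Ȟ^1 ≅ Z/2,  Ȟ^2 ≅ 0

nonempty overlaps:
  A12={g} A15={a,b} A23={k} A34={j} A45={l}
C dims 5,5; δ0: rk 5, SNF 1^4·2
degree 0: 5−5−0 = 0 → Ȟ^0 ≅ 0
degree 1: 5−0−5 = 0 plus torsion [2] → Ȟ^1 ≅ Z/2
degree 2: 0−0−0 = 0 → Ȟ^2 ≅ 0


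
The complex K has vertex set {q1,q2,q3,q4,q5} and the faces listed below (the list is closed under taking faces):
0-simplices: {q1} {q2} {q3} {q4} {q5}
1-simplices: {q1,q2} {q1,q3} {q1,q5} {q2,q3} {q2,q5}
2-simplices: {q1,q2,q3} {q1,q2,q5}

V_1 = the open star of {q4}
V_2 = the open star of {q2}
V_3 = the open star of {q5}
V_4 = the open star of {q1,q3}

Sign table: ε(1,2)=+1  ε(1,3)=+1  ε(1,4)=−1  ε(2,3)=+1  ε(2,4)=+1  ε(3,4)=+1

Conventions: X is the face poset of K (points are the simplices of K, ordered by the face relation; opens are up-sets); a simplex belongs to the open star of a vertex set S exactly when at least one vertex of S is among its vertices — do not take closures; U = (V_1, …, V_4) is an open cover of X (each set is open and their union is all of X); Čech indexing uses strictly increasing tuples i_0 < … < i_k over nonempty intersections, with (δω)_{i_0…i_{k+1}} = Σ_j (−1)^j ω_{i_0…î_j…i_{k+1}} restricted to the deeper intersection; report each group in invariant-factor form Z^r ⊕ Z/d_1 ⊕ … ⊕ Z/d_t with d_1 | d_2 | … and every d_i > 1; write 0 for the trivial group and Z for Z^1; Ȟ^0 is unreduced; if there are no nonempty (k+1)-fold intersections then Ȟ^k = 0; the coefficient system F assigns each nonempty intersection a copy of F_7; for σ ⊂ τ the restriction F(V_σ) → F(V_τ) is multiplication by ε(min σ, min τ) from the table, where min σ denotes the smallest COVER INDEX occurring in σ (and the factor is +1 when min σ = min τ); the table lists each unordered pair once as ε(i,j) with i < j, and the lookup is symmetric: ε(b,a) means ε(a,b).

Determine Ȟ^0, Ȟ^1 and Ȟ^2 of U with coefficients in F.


Ȟ^0 = Z/7 ⊕ Z/7; Ȟ^1 = 0; Ȟ^2 = 0

nerve simplices:
  V1={{q4}} V2={{q2},{q1,q2},{q2,q3},{q2,q5},{q1,q2,q3},{q1,q2,q5}} V3={{q5},{q1,q5},{q2,q5},{q1,q2,q5}} V4={{q1},{q3},{q1,q2},{q1,q3},{q1,q5},{q2,q3},{q1,q2,q3},{q1,q2,q5}}
  V23={{q2,q5},{q1,q2,q5}} V24={{q1,q2},{q2,q3},{q1,q2,q3},{q1,q2,q5}} V34={{q1,q5},{q1,q2,q5}}
  V234={{q1,q2,q5}}
C dims 4,3,1; δ0: rk_F7 2; δ1: rk_F7 1
degree 0: 4−2−0 = 2 → Ȟ^0 ≅ Z/7 ⊕ Z/7
degree 1: 3−1−2 = 0 → Ȟ^1 ≅ 0
degree 2: 1−0−1 = 0 → Ȟ^2 ≅ 0


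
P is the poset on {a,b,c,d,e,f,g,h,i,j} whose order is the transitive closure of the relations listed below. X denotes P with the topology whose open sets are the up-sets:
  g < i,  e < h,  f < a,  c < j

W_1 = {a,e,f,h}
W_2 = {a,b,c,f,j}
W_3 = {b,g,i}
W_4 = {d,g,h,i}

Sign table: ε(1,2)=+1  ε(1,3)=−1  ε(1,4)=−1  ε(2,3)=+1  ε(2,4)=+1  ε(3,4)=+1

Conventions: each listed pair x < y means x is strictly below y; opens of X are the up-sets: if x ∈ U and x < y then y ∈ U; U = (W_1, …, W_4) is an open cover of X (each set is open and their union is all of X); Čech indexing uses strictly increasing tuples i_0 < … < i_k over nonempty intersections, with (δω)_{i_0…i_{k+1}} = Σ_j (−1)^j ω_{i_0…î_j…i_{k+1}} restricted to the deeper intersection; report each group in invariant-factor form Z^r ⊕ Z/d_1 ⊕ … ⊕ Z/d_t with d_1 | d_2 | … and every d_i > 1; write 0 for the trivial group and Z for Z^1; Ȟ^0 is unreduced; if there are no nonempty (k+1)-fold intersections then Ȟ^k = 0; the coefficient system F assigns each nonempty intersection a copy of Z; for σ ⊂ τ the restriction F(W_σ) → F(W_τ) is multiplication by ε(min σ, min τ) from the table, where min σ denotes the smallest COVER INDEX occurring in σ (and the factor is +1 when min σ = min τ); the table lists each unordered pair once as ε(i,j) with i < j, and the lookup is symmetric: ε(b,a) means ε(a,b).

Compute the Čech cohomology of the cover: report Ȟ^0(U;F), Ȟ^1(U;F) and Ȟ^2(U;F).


Ȟ^0 ≅ 0,  Ȟ^1 ≅ Z/2,  Ȟ^2 ≅ 0

nonempty intersections:
  W12={a,f} W14={h} W23={b} W34={g,i}
C dims 4,4; δ0: rk 4, SNF 1^3·2
Ȟ^0: (4−4)−0=0 ⇒ 0
Ȟ^1: (4−0)−4=0 plus torsion [2] ⇒ Z/2
Ȟ^2: (0−0)−0=0 ⇒ 0


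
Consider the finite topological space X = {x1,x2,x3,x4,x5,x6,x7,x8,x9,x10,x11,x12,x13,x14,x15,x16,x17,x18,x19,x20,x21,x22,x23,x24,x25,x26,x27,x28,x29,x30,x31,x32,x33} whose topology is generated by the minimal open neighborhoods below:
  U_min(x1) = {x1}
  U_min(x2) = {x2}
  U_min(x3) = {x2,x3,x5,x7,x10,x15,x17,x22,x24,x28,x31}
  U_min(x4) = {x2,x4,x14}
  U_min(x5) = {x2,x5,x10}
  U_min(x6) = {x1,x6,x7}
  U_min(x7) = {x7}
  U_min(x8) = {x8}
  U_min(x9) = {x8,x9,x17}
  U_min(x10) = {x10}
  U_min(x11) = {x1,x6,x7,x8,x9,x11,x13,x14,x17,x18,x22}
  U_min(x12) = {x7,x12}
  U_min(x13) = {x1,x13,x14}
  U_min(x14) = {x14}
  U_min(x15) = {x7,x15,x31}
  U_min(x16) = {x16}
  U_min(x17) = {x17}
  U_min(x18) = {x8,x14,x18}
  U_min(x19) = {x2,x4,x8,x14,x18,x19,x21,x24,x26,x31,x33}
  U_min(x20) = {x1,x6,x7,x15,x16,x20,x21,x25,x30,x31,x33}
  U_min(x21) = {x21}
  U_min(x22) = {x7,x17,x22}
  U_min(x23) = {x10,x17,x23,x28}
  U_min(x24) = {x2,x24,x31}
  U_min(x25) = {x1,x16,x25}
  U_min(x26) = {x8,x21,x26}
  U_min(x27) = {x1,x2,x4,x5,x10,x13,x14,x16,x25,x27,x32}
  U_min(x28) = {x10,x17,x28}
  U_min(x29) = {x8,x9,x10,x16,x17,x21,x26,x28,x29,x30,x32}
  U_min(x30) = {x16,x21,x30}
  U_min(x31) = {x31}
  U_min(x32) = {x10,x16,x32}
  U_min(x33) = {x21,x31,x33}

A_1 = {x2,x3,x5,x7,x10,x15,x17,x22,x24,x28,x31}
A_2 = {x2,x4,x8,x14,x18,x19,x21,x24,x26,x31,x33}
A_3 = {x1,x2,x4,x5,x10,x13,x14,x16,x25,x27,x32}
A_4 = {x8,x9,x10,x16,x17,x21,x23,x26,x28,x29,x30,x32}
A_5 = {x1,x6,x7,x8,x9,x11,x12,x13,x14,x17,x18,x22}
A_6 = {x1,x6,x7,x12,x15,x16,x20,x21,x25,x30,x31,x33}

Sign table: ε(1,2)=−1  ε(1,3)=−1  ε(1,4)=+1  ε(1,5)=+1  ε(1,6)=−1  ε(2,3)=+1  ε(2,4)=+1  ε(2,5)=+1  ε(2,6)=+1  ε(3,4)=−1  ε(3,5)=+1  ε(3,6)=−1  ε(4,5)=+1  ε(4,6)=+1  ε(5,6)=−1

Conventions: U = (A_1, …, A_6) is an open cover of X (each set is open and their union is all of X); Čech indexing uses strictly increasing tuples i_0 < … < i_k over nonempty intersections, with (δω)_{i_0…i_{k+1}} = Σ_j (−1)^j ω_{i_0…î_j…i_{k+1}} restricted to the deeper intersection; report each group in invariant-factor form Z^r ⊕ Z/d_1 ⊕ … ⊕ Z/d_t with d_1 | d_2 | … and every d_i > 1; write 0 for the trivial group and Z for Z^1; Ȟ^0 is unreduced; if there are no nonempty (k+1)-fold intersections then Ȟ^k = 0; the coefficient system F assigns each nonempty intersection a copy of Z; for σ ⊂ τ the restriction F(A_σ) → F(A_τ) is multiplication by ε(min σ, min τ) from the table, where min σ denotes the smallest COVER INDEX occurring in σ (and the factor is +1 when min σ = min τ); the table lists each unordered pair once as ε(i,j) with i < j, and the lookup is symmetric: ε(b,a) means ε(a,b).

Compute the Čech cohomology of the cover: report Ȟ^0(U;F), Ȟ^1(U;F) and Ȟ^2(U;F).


Ȟ^0 ≅ 0; Ȟ^1 ≅ Z/2; Ȟ^2 ≅ Z

nonempty intersections:
  A12={x2,x24,x31} A13={x2,x5,x10} A14={x10,x17,x28} A15={x7,x17,x22} A16={x7,x15,x31} A23={x2,x4,x14} A24={x8,x21,x26} A25={x8,x14,x18} A26={x21,x31,x33} A34={x10,x16,x32} A35={x1,x13,x14} A36={x1,x16,x25} A45={x8,x9,x17} A46={x16,x21,x30} A56={x1,x6,x7,x12}
  A123={x2} A126={x31} A134={x10} A145={x17} A156={x7} A235={x14} A245={x8} A246={x21} A346={x16} A356={x1}
C dims 6,15,10; δ0: rk 6, SNF 1^5·2; δ1: rk 9, SNF 1^9
Ȟ^0: (6−6)−0=0 ⇒ 0
Ȟ^1: (15−9)−6=0 plus torsion [2] ⇒ Z/2
Ȟ^2: (10−0)−9=1 ⇒ Z


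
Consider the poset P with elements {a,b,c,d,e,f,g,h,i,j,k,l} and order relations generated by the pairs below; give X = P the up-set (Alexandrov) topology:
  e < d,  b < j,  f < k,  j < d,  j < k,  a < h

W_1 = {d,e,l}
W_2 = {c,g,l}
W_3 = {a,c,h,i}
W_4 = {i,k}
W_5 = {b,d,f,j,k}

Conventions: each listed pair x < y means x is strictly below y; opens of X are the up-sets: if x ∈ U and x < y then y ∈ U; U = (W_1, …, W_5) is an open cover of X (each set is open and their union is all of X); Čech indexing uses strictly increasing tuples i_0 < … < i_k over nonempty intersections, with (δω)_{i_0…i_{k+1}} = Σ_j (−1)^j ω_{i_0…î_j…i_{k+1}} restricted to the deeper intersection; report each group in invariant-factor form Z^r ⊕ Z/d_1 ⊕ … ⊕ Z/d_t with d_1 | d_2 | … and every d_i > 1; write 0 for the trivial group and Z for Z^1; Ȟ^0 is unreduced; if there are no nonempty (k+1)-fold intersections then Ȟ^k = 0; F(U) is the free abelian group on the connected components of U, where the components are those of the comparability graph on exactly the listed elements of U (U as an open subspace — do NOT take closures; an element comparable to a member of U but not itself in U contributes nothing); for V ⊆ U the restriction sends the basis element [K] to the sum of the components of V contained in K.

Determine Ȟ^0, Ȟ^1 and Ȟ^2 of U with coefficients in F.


cover nerve:
  W12={l} W15={d} W23={c} W34={i} W45={k}
components per intersection:
  W1: {d,e} {l}
  W2: {c} {g} {l}
  W3: {a,h} {c} {i}
  W4: {i} {k}
  W5: {b,d,f,j,k}
  W12: {l}
  W15: {d}
  W23: {c}
  W34: {i}
  W45: {k}
C dims 11,5; δ0: rk 5, SNF 1^5
Ȟ^0: (11−5)−0=6 ⇒ Z^6
Ȟ^1: (5−0)−5=0 ⇒ 0
Ȟ^2: (0−0)−0=0 ⇒ 0

Ȟ^0 ≅ Z^6,  Ȟ^1 ≅ 0,  Ȟ^2 ≅ 0


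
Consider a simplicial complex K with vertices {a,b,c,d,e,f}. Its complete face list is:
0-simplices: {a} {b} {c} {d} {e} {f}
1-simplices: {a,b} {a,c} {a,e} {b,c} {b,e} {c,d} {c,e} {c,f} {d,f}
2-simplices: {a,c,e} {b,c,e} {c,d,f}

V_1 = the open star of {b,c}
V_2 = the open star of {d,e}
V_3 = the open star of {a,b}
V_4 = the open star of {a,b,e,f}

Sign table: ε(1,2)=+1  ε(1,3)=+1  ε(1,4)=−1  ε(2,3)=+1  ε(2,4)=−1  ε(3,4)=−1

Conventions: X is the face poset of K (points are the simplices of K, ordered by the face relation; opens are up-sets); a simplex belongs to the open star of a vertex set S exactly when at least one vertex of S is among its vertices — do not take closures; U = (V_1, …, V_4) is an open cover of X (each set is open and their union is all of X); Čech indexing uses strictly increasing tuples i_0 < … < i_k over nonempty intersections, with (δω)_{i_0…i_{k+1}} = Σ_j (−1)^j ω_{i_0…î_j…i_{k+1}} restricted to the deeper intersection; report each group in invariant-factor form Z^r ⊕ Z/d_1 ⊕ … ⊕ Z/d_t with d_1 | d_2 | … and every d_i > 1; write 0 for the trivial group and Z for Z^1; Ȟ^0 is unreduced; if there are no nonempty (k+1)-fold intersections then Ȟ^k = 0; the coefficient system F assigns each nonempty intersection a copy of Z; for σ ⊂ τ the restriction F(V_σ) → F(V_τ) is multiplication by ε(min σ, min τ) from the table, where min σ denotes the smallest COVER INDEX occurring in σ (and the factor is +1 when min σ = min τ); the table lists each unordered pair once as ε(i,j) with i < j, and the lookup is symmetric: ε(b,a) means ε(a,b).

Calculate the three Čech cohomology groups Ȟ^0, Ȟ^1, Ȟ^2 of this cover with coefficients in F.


Ȟ^0 ≅ Z,  Ȟ^1 ≅ 0,  Ȟ^2 ≅ 0

nonempty intersections:
  V1={{b},{c},{a,b},{a,c},{b,c},{b,e},{c,d},{c,e},{c,f},{a,c,e},{b,c,e},{c,d,f}} V2={{d},{e},{a,e},{b,e},{c,d},{c,e},{d,f},{a,c,e},{b,c,e},{c,d,f}} V3={{a},{b},{a,b},{a,c},{a,e},{b,c},{b,e},{a,c,e},{b,c,e}} V4={{a},{b},{e},{f},{a,b},{a,c},{a,e},{b,c},{b,e},{c,e},{c,f},{d,f},{a,c,e},{b,c,e},{c,d,f}}
  V12={{b,e},{c,d},{c,e},{a,c,e},{b,c,e},{c,d,f}} V13={{b},{a,b},{a,c},{b,c},{b,e},{a,c,e},{b,c,e}} V14={{b},{a,b},{a,c},{b,c},{b,e},{c,e},{c,f},{a,c,e},{b,c,e},{c,d,f}} V23={{a,e},{b,e},{a,c,e},{b,c,e}} V24={{e},{a,e},{b,e},{c,e},{d,f},{a,c,e},{b,c,e},{c,d,f}} V34={{a},{b},{a,b},{a,c},{a,e},{b,c},{b,e},{a,c,e},{b,c,e}}
  V123={{b,e},{a,c,e},{b,c,e}} V124={{b,e},{c,e},{a,c,e},{b,c,e},{c,d,f}} V134={{b},{a,b},{a,c},{b,c},{b,e},{a,c,e},{b,c,e}} V234={{a,e},{b,e},{a,c,e},{b,c,e}}
  V1234={{b,e},{a,c,e},{b,c,e}}
C dims 4,6,4,1; δ0: rk 3, SNF 1^3; δ1: rk 3, SNF 1^3; δ2: rk 1, SNF 1^1
Ȟ^0: (4−3)−0=1 ⇒ Z
Ȟ^1: (6−3)−3=0 ⇒ 0
Ȟ^2: (4−1)−3=0 ⇒ 0


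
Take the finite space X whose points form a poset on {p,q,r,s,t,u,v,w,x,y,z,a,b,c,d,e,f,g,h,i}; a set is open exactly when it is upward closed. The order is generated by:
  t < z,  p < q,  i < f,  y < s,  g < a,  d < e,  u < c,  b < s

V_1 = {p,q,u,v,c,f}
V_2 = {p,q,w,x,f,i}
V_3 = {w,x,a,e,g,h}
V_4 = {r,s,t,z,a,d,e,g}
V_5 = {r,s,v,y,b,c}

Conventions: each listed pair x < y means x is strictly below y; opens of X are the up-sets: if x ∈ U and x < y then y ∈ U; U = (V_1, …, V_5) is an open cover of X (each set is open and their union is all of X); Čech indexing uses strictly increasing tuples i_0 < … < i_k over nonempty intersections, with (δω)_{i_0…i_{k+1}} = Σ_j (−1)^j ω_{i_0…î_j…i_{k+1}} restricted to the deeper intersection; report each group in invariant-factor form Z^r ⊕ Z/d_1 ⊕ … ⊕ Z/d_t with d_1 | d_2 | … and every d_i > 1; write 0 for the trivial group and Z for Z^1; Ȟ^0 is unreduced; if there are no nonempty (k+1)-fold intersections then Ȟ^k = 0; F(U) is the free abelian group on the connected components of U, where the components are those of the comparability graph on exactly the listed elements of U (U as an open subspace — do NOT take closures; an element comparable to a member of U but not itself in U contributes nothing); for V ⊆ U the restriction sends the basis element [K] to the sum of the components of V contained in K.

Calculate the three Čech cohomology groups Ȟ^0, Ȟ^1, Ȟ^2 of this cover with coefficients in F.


nonempty intersections:
  V12={p,q,f} V15={v,c} V23={w,x} V34={a,e,g} V45={r,s}
components per intersection:
  V1: {p,q} {u,c} {v} {f}
  V2: {p,q} {w} {x} {f,i}
  V3: {w} {x} {a,g} {e} {h}
  V4: {r} {s} {t,z} {a,g} {d,e}
  V5: {r} {s,y,b} {v} {c}
  V12: {p,q} {f}
  V15: {v} {c}
  V23: {w} {x}
  V34: {a,g} {e}
  V45: {r} {s}
C dims 22,10; δ0: rk 10, SNF 1^10
Ȟ^0: (22−10)−0=12 ⇒ Z^12
Ȟ^1: (10−0)−10=0 ⇒ 0
Ȟ^2: (0−0)−0=0 ⇒ 0

Ȟ^0 = Z^12,  Ȟ^1 = 0,  Ȟ^2 = 0


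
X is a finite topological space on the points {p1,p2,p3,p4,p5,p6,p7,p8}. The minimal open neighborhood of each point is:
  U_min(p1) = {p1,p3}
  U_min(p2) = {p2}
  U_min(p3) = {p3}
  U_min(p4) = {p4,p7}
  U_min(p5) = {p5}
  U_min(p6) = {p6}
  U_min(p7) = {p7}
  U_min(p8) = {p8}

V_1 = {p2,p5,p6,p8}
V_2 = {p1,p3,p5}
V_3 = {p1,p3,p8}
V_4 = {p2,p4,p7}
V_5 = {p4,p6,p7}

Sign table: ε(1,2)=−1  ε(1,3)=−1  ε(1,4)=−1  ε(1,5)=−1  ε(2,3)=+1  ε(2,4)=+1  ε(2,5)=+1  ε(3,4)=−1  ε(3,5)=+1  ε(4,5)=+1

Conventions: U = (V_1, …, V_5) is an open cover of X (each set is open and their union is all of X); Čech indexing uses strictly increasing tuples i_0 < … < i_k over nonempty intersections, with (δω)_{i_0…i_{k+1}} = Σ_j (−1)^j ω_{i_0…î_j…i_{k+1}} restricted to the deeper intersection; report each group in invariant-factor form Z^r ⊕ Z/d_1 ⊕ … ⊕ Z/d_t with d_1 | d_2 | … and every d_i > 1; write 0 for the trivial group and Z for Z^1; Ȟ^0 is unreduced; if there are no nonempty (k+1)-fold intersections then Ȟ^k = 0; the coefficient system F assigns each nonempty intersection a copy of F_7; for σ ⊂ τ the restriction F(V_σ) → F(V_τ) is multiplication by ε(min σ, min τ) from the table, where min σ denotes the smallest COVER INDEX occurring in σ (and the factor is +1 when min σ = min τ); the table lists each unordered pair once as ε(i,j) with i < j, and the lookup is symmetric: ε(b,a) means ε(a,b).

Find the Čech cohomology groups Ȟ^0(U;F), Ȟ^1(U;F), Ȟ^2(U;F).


nerve of the cover:
  V12={p5} V13={p8} V14={p2} V15={p6} V23={p1,p3} V45={p4,p7}
C dims 5,6; δ0: rk_F7 4
Ȟ^0 = (5 − 4) − 0 = 1, so Ȟ^0 ≅ Z/7
Ȟ^1 = (6 − 0) − 4 = 2, so Ȟ^1 ≅ Z/7 ⊕ Z/7
Ȟ^2 = (0 − 0) − 0 = 0, so Ȟ^2 ≅ 0

Ȟ^0 = Z/7; Ȟ^1 = Z/7 ⊕ Z/7; Ȟ^2 = 0


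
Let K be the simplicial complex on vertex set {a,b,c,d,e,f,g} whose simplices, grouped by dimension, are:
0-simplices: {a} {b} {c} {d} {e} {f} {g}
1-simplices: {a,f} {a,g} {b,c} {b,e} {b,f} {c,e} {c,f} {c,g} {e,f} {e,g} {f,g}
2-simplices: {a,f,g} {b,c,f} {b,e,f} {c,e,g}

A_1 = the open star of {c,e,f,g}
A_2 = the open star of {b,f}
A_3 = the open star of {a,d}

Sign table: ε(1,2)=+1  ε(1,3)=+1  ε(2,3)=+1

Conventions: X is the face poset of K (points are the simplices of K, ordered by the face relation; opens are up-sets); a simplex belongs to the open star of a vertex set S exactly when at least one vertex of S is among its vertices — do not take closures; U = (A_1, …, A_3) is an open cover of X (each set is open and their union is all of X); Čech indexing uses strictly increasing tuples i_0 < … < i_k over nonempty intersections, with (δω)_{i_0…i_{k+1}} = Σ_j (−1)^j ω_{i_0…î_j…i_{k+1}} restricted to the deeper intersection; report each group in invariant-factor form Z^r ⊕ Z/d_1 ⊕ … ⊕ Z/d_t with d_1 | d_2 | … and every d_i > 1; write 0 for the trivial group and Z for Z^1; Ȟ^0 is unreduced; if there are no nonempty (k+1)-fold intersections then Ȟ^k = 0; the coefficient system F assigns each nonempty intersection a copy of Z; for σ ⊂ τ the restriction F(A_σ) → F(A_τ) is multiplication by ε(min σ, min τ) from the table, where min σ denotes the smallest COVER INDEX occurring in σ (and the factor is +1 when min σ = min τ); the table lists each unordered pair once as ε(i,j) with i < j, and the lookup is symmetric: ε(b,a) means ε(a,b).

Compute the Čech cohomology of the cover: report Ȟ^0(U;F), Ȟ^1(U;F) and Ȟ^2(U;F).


Ȟ^0 = Z, Ȟ^1 = 0, Ȟ^2 = 0

nerve simplices:
  A1={{c},{e},{f},{g},{a,f},{a,g},{b,c},{b,e},{b,f},{c,e},{c,f},{c,g},{e,f},{e,g},{f,g},{a,f,g},{b,c,f},{b,e,f},{c,e,g}} A2={{b},{f},{a,f},{b,c},{b,e},{b,f},{c,f},{e,f},{f,g},{a,f,g},{b,c,f},{b,e,f}} A3={{a},{d},{a,f},{a,g},{a,f,g}}
  A12={{f},{a,f},{b,c},{b,e},{b,f},{c,f},{e,f},{f,g},{a,f,g},{b,c,f},{b,e,f}} A13={{a,f},{a,g},{a,f,g}} A23={{a,f},{a,f,g}}
  A123={{a,f},{a,f,g}}
C dims 3,3,1; δ0: rk 2, SNF 1^2; δ1: rk 1, SNF 1^1
degree 0: 3−2−0 = 1 → Ȟ^0 ≅ Z
degree 1: 3−1−2 = 0 → Ȟ^1 ≅ 0
degree 2: 1−0−1 = 0 → Ȟ^2 ≅ 0


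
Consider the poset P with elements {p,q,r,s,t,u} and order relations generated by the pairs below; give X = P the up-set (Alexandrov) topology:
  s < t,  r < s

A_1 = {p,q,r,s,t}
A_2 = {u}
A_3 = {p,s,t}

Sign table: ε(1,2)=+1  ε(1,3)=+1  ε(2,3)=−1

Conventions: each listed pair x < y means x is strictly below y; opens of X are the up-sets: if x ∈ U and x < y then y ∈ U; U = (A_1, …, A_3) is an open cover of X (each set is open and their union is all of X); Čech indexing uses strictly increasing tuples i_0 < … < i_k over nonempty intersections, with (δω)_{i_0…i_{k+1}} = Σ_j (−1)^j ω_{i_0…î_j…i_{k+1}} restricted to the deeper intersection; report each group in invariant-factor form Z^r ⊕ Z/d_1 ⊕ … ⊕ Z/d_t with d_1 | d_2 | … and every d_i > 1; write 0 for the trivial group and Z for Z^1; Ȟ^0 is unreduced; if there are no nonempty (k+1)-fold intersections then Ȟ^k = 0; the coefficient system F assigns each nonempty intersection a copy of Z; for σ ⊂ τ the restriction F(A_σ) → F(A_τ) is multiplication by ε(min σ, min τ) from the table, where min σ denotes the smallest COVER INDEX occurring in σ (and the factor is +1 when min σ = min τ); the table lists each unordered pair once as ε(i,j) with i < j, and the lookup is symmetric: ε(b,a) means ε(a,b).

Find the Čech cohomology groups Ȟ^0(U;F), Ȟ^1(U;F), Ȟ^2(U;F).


intersection data:
  A13={p,s,t}
C dims 3,1; δ0: rk 1, SNF 1^1
Ȟ^0 = (3 − 1) − 0 = 2, so Ȟ^0 ≅ Z^2
Ȟ^1 = (1 − 0) − 1 = 0, so Ȟ^1 ≅ 0
Ȟ^2 = (0 − 0) − 0 = 0, so Ȟ^2 ≅ 0

Ȟ^0(U;F) ≅ Z^2,  Ȟ^1(U;F) ≅ 0,  Ȟ^2(U;F) ≅ 0
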